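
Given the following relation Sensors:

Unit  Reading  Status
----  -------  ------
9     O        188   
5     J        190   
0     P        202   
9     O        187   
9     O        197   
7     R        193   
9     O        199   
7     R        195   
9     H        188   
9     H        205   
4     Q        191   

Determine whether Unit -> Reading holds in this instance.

Unit=9: 6 rows → Reading takes values {O, H} — violation
Unit=5: 1 row → Reading = J ✓
Unit=0: 1 row → Reading = P ✓
Unit=7: 2 rows → Reading = R, R ✓
Unit=4: 1 row → Reading = Q ✓
Two rows agree on Unit but differ on Reading, so Unit -> Reading does not hold.

No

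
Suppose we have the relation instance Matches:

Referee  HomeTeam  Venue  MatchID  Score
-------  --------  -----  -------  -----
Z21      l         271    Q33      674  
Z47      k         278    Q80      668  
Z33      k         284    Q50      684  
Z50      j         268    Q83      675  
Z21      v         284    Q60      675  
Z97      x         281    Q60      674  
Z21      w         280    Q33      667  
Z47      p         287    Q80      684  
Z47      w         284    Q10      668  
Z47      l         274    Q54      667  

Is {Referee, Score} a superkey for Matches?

Two distinct rows share (Referee=Z47, Score=668), so {Referee, Score} does not determine every attribute — not a superkey.

No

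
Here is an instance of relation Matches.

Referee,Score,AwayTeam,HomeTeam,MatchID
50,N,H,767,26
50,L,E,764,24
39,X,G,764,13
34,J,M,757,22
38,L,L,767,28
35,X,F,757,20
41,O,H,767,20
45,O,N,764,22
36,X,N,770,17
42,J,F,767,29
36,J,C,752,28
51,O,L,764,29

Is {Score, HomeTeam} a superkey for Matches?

Two distinct rows share (Score=O, HomeTeam=764), so {Score, HomeTeam} does not determine every attribute — not a superkey.

No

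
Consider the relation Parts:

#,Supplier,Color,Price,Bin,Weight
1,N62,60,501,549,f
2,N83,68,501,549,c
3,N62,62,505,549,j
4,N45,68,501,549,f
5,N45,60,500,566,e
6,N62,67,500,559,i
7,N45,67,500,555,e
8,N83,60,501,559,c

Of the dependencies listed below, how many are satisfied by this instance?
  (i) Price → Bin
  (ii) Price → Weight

(i) Price → Bin: Price=501: rows 1, 2, 4, 8 → Bin takes values {549, 559} — violation; Price=500: rows 5, 6, 7 → Bin takes values {566, 559, 555} — violation — fails.
(ii) Price → Weight: Price=501: rows 1, 2, 4, 8 → Weight takes values {f, c} — violation; Price=500: rows 5, 6, 7 → Weight takes values {e, i} — violation — fails.
None of the 2 dependencies hold.

0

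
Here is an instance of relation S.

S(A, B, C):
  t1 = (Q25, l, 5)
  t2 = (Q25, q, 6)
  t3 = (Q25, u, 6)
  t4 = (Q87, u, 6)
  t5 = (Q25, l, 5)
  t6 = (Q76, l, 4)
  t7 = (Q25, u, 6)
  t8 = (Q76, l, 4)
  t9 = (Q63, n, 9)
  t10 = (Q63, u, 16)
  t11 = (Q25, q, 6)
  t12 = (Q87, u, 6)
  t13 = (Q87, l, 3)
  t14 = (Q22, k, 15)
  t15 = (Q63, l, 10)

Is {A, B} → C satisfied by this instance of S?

Yes

(A=Q25, B=l): rows 1, 5 → C = 5, 5 ✓
(A=Q25, B=q): rows 2, 11 → C = 6, 6 ✓
(A=Q25, B=u): rows 3, 7 → C = 6, 6 ✓
(A=Q87, B=u): rows 4, 12 → C = 6, 6 ✓
(A=Q76, B=l): rows 6, 8 → C = 4, 4 ✓
(A=Q63, B=n): row 9 → C = 9 ✓
(A=Q63, B=u): row 10 → C = 16 ✓
(A=Q87, B=l): row 13 → C = 3 ✓
(A=Q22, B=k): row 14 → C = 15 ✓
(A=Q63, B=l): row 15 → C = 10 ✓
Every {A, B} value is associated with a single C value, so {A, B} → C holds.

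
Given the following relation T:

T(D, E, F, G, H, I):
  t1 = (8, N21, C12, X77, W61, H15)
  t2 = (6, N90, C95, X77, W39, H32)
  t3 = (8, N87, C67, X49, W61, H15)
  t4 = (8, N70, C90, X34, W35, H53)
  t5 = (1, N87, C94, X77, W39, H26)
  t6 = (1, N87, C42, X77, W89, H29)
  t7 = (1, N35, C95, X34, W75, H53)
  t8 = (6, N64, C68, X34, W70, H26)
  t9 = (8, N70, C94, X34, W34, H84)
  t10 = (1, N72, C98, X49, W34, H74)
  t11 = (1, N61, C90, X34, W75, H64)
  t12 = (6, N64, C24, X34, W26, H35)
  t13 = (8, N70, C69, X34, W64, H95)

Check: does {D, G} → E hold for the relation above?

No

(D=8, G=X77): row 1 → E = N21 ✓
(D=6, G=X77): row 2 → E = N90 ✓
(D=8, G=X49): row 3 → E = N87 ✓
(D=8, G=X34): rows 4, 9, 13 → E = N70, N70, N70 ✓
(D=1, G=X77): rows 5, 6 → E = N87, N87 ✓
(D=1, G=X34): rows 7, 11 → E takes values {N35, N61} — violation
(D=6, G=X34): rows 8, 12 → E = N64, N64 ✓
(D=1, G=X49): row 10 → E = N72 ✓
Two rows agree on {D, G} but differ on E, so {D, G} → E does not hold.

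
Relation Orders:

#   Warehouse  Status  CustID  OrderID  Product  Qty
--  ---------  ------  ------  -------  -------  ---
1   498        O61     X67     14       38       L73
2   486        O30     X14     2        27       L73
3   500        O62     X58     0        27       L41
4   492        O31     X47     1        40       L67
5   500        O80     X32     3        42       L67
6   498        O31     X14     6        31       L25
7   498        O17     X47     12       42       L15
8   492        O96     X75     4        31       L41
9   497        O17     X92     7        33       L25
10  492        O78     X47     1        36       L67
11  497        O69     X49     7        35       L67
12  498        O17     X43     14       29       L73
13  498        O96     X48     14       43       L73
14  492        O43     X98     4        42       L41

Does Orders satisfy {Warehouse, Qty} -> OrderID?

(Warehouse=498, Qty=L73): rows 1, 12, 13 → OrderID = 14, 14, 14 ✓
(Warehouse=486, Qty=L73): row 2 → OrderID = 2 ✓
(Warehouse=500, Qty=L41): row 3 → OrderID = 0 ✓
(Warehouse=492, Qty=L67): rows 4, 10 → OrderID = 1, 1 ✓
(Warehouse=500, Qty=L67): row 5 → OrderID = 3 ✓
(Warehouse=498, Qty=L25): row 6 → OrderID = 6 ✓
(Warehouse=498, Qty=L15): row 7 → OrderID = 12 ✓
(Warehouse=492, Qty=L41): rows 8, 14 → OrderID = 4, 4 ✓
(Warehouse=497, Qty=L25): row 9 → OrderID = 7 ✓
(Warehouse=497, Qty=L67): row 11 → OrderID = 7 ✓
Every {Warehouse, Qty} value is associated with a single OrderID value, so {Warehouse, Qty} -> OrderID holds.

Yes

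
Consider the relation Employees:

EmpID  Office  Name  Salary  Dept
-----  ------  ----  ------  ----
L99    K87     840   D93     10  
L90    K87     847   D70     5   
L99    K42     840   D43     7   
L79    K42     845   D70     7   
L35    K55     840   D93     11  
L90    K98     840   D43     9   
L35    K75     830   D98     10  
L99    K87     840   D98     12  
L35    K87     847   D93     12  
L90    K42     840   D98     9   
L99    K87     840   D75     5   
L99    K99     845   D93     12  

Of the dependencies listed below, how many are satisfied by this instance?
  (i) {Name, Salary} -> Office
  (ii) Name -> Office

(i) {Name, Salary} -> Office: (Name=840, Salary=D93): 2 rows → Office takes values {K87, K55} — violation; (Name=840, Salary=D43): 2 rows → Office takes values {K42, K98} — violation; (Name=840, Salary=D98): 2 rows → Office takes values {K87, K42} — violation — fails.
(ii) Name -> Office: Name=840: 7 rows → Office takes values {K87, K42, K55, K98} — violation; Name=845: 2 rows → Office takes values {K42, K99} — violation — fails.
None of the 2 dependencies hold.

0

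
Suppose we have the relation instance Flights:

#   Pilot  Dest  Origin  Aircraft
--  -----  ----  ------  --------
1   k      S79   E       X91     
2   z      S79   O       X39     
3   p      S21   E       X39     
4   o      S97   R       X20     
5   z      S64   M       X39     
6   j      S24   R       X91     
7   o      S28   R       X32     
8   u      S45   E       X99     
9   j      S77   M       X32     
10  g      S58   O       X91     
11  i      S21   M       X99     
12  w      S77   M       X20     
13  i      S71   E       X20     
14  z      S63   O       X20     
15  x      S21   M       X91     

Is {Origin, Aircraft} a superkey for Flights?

Yes

All 15 rows have distinct {Origin, Aircraft} values, so {Origin, Aircraft} → (all attributes) holds and {Origin, Aircraft} is a superkey.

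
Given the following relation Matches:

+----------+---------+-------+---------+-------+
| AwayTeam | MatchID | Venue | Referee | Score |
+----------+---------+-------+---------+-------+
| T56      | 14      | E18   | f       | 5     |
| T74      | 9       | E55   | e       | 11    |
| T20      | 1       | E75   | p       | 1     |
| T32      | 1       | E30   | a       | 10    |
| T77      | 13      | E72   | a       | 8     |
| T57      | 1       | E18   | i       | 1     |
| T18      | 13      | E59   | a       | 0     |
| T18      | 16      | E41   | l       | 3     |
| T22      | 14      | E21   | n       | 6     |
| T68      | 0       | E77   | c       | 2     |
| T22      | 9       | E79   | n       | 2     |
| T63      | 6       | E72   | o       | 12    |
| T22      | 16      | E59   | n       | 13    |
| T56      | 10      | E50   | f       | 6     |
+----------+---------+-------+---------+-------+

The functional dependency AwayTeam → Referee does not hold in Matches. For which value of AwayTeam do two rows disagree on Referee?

T18

AwayTeam=T56: 2 rows → Referee = f, f ✓
AwayTeam=T74: 1 row → Referee = e ✓
AwayTeam=T20: 1 row → Referee = p ✓
AwayTeam=T32: 1 row → Referee = a ✓
AwayTeam=T77: 1 row → Referee = a ✓
AwayTeam=T57: 1 row → Referee = i ✓
AwayTeam=T18: 2 rows → Referee takes values {a, l} — violation
AwayTeam=T22: 3 rows → Referee = n, n, n ✓
AwayTeam=T68: 1 row → Referee = c ✓
AwayTeam=T63: 1 row → Referee = o ✓
The only AwayTeam value with inconsistent Referee is AwayTeam=T18.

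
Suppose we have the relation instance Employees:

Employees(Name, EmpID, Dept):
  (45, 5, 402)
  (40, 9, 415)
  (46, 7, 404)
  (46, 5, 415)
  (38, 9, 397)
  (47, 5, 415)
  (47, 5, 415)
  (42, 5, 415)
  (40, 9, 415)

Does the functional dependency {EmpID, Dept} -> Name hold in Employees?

(EmpID=5, Dept=402): 1 row → Name = 45 ✓
(EmpID=9, Dept=415): 2 rows → Name = 40, 40 ✓
(EmpID=7, Dept=404): 1 row → Name = 46 ✓
(EmpID=5, Dept=415): 4 rows → Name takes values {46, 47, 42} — violation
(EmpID=9, Dept=397): 1 row → Name = 38 ✓
Two rows agree on {EmpID, Dept} but differ on Name, so {EmpID, Dept} -> Name does not hold.

No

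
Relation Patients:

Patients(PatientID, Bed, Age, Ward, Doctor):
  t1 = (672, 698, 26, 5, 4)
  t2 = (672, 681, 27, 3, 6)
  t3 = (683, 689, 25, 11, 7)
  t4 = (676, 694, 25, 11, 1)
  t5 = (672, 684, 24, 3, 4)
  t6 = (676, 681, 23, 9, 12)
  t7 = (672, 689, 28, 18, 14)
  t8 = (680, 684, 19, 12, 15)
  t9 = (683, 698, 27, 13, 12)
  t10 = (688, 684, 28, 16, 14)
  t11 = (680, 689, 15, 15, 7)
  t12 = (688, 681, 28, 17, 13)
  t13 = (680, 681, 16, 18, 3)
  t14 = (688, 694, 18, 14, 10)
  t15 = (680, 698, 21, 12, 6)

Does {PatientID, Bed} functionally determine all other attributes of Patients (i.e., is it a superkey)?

Yes

All 15 rows have distinct {PatientID, Bed} values, so {PatientID, Bed} → (all attributes) holds and {PatientID, Bed} is a superkey.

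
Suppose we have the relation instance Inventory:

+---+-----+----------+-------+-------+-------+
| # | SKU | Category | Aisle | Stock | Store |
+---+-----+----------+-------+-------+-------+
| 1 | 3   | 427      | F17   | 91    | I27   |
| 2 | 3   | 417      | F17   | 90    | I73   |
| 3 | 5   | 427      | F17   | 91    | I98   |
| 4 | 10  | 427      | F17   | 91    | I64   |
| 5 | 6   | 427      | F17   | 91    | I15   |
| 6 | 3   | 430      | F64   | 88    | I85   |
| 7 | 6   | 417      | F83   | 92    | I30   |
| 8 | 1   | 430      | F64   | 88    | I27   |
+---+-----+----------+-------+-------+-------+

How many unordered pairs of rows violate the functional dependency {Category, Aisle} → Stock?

0

(Category=427, Aisle=F17): all 4 rows agree on Stock — 0 pairs.
(Category=430, Aisle=F64): all 2 rows agree on Stock — 0 pairs.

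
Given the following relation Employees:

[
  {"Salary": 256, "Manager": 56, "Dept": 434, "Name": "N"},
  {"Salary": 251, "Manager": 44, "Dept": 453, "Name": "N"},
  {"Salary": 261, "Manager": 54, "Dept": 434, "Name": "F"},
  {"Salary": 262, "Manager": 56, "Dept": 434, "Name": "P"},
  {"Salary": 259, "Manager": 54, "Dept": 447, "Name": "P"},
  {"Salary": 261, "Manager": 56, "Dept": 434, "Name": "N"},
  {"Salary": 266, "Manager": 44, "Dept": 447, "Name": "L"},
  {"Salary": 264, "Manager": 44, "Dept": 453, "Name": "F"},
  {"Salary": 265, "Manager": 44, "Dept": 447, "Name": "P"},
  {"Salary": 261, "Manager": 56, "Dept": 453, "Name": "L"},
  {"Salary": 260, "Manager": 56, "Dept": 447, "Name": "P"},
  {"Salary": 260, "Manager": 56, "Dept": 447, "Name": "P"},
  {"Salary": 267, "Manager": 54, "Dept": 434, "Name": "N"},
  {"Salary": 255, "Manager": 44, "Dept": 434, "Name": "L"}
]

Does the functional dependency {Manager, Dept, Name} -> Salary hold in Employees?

No

(Manager=56, Dept=434, Name=N): 2 rows → Salary takes values {256, 261} — violation
(Manager=44, Dept=453, Name=N): 1 row → Salary = 251 ✓
(Manager=54, Dept=434, Name=F): 1 row → Salary = 261 ✓
(Manager=56, Dept=434, Name=P): 1 row → Salary = 262 ✓
(Manager=54, Dept=447, Name=P): 1 row → Salary = 259 ✓
(Manager=44, Dept=447, Name=L): 1 row → Salary = 266 ✓
(Manager=44, Dept=453, Name=F): 1 row → Salary = 264 ✓
(Manager=44, Dept=447, Name=P): 1 row → Salary = 265 ✓
(Manager=56, Dept=453, Name=L): 1 row → Salary = 261 ✓
(Manager=56, Dept=447, Name=P): 2 rows → Salary = 260, 260 ✓
(Manager=54, Dept=434, Name=N): 1 row → Salary = 267 ✓
(Manager=44, Dept=434, Name=L): 1 row → Salary = 255 ✓
Two rows agree on {Manager, Dept, Name} but differ on Salary, so {Manager, Dept, Name} -> Salary does not hold.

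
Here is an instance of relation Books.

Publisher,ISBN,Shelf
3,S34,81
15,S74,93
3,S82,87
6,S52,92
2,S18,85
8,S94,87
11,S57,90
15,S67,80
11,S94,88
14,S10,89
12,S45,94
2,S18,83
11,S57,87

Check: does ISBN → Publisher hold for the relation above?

ISBN=S34: 1 row → Publisher = 3 ✓
ISBN=S74: 1 row → Publisher = 15 ✓
ISBN=S82: 1 row → Publisher = 3 ✓
ISBN=S52: 1 row → Publisher = 6 ✓
ISBN=S18: 2 rows → Publisher = 2, 2 ✓
ISBN=S94: 2 rows → Publisher takes values {8, 11} — violation
ISBN=S57: 2 rows → Publisher = 11, 11 ✓
ISBN=S67: 1 row → Publisher = 15 ✓
ISBN=S10: 1 row → Publisher = 14 ✓
ISBN=S45: 1 row → Publisher = 12 ✓
Two rows agree on ISBN but differ on Publisher, so ISBN → Publisher does not hold.

No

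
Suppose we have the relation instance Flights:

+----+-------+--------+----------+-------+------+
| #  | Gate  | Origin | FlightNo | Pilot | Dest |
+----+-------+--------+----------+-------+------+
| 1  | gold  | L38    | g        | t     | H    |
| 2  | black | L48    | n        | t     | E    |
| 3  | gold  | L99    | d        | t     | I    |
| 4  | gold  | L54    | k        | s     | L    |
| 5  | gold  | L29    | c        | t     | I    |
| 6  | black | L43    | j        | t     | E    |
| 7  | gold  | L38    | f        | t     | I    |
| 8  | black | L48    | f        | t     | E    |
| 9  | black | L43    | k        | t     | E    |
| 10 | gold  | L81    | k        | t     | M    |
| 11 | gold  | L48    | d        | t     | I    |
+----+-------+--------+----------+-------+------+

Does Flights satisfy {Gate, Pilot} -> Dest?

(Gate=gold, Pilot=t): rows 1, 3, 5, 7, 10, 11 → Dest takes values {H, I, M} — violation
(Gate=black, Pilot=t): rows 2, 6, 8, 9 → Dest = E, E, E, E ✓
(Gate=gold, Pilot=s): row 4 → Dest = L ✓
Two rows agree on {Gate, Pilot} but differ on Dest, so {Gate, Pilot} -> Dest does not hold.

No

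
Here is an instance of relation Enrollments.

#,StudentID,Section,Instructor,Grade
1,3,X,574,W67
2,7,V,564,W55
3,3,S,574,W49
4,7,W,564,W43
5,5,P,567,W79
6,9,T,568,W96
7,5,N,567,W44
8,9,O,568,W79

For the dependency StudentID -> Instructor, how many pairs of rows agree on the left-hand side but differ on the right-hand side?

StudentID=3: all 2 rows agree on Instructor — 0 pairs.
StudentID=7: all 2 rows agree on Instructor — 0 pairs.
StudentID=5: all 2 rows agree on Instructor — 0 pairs.
StudentID=9: all 2 rows agree on Instructor — 0 pairs.

0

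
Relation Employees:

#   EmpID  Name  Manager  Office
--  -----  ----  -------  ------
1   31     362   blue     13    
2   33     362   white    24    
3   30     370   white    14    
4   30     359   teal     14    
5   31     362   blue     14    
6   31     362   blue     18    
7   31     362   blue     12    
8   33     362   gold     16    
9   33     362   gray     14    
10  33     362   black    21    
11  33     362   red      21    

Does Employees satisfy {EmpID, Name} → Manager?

No

(EmpID=31, Name=362): rows 1, 5, 6, 7 → Manager = blue, blue, blue, blue ✓
(EmpID=33, Name=362): rows 2, 8, 9, 10, 11 → Manager takes values {white, gold, gray, black, red} — violation
(EmpID=30, Name=370): row 3 → Manager = white ✓
(EmpID=30, Name=359): row 4 → Manager = teal ✓
Two rows agree on {EmpID, Name} but differ on Manager, so {EmpID, Name} → Manager does not hold.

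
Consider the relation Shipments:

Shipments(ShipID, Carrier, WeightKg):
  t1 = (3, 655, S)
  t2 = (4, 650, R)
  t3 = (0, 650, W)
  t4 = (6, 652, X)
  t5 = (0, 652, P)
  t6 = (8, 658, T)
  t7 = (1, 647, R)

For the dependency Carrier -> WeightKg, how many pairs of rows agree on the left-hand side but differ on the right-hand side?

2

Carrier=650: violating pairs (2,3) — 1 pair.
Carrier=652: violating pairs (4,5) — 1 pair.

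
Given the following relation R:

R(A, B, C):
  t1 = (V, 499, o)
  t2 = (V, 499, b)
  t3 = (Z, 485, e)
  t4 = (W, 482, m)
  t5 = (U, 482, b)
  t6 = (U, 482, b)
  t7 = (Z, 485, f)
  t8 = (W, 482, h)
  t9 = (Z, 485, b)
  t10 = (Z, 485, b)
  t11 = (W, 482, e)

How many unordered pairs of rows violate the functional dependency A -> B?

0

A=V: all 2 rows agree on B — 0 pairs.
A=Z: all 4 rows agree on B — 0 pairs.
A=W: all 3 rows agree on B — 0 pairs.
A=U: all 2 rows agree on B — 0 pairs.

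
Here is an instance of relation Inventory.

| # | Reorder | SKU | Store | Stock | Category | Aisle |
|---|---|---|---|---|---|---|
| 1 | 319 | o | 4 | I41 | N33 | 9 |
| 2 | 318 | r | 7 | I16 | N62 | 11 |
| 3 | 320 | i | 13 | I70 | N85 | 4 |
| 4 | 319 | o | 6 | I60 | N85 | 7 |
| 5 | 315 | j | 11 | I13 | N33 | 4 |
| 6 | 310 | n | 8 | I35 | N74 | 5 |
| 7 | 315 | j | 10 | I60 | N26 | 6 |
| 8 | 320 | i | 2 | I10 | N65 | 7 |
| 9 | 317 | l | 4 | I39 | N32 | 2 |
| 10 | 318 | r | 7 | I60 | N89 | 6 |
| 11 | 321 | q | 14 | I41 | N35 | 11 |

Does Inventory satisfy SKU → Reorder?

Yes

SKU=o: rows 1, 4 → Reorder = 319, 319 ✓
SKU=r: rows 2, 10 → Reorder = 318, 318 ✓
SKU=i: rows 3, 8 → Reorder = 320, 320 ✓
SKU=j: rows 5, 7 → Reorder = 315, 315 ✓
SKU=n: row 6 → Reorder = 310 ✓
SKU=l: row 9 → Reorder = 317 ✓
SKU=q: row 11 → Reorder = 321 ✓
Every SKU value is associated with a single Reorder value, so SKU → Reorder holds.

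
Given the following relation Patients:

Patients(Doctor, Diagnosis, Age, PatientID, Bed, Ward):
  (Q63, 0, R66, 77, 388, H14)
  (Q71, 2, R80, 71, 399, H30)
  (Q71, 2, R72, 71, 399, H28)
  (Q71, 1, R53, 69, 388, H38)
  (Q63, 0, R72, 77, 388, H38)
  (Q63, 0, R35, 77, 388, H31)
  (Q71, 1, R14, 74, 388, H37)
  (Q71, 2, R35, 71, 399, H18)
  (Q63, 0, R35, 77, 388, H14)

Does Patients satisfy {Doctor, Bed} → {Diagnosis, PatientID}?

No

(Doctor=Q63, Bed=388): 4 rows → {Diagnosis,PatientID} = (0, 77), (0, 77), (0, 77), (0, 77) ✓
(Doctor=Q71, Bed=399): 3 rows → {Diagnosis,PatientID} = (2, 71), (2, 71), (2, 71) ✓
(Doctor=Q71, Bed=388): 2 rows → {Diagnosis,PatientID} takes values {(1, 69), (1, 74)} — violation
Two rows agree on {Doctor, Bed} but differ on {Diagnosis, PatientID}, so {Doctor, Bed} → {Diagnosis, PatientID} does not hold.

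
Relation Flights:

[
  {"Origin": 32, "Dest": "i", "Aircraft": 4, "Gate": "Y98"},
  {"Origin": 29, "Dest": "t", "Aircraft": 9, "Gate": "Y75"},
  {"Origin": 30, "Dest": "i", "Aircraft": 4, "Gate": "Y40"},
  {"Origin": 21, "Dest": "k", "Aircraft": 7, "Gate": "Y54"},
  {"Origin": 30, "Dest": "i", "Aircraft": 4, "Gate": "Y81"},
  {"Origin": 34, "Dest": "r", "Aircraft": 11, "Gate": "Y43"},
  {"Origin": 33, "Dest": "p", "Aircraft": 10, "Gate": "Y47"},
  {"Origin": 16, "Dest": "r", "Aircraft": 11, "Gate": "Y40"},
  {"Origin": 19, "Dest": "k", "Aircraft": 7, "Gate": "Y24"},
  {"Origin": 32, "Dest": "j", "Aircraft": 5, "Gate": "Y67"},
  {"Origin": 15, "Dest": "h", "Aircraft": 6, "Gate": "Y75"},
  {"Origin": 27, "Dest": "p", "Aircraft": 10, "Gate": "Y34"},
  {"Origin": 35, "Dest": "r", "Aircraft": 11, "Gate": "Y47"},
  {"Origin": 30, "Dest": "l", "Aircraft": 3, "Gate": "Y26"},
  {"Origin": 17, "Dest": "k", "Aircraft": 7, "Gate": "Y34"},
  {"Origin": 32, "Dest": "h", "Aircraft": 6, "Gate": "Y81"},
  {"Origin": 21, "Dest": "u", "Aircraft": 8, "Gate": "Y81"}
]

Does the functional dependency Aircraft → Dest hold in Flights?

Yes

Aircraft=4: 3 rows → Dest = i, i, i ✓
Aircraft=9: 1 row → Dest = t ✓
Aircraft=7: 3 rows → Dest = k, k, k ✓
Aircraft=11: 3 rows → Dest = r, r, r ✓
Aircraft=10: 2 rows → Dest = p, p ✓
Aircraft=5: 1 row → Dest = j ✓
Aircraft=6: 2 rows → Dest = h, h ✓
Aircraft=3: 1 row → Dest = l ✓
Aircraft=8: 1 row → Dest = u ✓
Every Aircraft value is associated with a single Dest value, so Aircraft → Dest holds.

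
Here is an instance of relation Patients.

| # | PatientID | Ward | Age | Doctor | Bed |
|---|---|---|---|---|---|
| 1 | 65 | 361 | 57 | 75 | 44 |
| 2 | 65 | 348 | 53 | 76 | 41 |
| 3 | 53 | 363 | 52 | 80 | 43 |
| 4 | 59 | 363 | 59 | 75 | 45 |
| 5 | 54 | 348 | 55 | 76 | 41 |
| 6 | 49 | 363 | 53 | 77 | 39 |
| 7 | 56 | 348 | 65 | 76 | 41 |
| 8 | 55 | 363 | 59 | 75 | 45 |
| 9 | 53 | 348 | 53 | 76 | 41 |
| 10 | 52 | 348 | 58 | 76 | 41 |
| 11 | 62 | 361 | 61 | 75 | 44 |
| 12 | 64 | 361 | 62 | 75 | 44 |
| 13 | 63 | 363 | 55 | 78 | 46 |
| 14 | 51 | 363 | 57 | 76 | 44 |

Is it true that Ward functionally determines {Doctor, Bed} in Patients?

Ward=361: rows 1, 11, 12 → {Doctor,Bed} = (75, 44), (75, 44), (75, 44) ✓
Ward=348: rows 2, 5, 7, 9, 10 → {Doctor,Bed} = (76, 41), (76, 41), (76, 41), (76, 41), (76, 41) ✓
Ward=363: rows 3, 4, 6, 8, 13, 14 → {Doctor,Bed} takes values {(80, 43), (75, 45), (77, 39), (78, 46), (76, 44)} — violation
Two rows agree on Ward but differ on {Doctor, Bed}, so Ward -> {Doctor, Bed} does not hold.

No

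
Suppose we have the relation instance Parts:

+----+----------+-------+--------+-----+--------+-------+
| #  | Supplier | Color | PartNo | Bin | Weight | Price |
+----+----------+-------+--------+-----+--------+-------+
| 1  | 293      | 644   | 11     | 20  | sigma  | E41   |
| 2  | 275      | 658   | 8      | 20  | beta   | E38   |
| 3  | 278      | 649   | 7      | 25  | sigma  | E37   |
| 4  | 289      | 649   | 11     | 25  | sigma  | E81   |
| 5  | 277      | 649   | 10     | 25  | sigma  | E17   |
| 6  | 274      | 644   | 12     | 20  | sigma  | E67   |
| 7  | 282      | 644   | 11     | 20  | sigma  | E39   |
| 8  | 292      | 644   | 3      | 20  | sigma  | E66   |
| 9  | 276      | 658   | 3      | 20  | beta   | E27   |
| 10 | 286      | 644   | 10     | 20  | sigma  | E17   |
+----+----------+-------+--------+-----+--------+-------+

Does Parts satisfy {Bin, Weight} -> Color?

Yes

(Bin=20, Weight=sigma): rows 1, 6, 7, 8, 10 → Color = 644, 644, 644, 644, 644 ✓
(Bin=20, Weight=beta): rows 2, 9 → Color = 658, 658 ✓
(Bin=25, Weight=sigma): rows 3, 4, 5 → Color = 649, 649, 649 ✓
Every {Bin, Weight} value is associated with a single Color value, so {Bin, Weight} -> Color holds.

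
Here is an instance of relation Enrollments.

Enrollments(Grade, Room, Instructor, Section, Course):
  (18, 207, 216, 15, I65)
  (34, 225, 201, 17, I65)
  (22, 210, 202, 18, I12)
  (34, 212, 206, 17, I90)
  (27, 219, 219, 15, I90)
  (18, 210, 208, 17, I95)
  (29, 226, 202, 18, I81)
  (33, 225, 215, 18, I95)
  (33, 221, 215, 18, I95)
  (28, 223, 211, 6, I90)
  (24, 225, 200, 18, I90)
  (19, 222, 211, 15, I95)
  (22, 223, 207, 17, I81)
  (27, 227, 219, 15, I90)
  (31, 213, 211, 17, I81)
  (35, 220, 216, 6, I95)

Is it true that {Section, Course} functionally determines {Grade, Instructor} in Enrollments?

No

(Section=15, Course=I65): 1 row → {Grade,Instructor} = (18, 216) ✓
(Section=17, Course=I65): 1 row → {Grade,Instructor} = (34, 201) ✓
(Section=18, Course=I12): 1 row → {Grade,Instructor} = (22, 202) ✓
(Section=17, Course=I90): 1 row → {Grade,Instructor} = (34, 206) ✓
(Section=15, Course=I90): 2 rows → {Grade,Instructor} = (27, 219), (27, 219) ✓
(Section=17, Course=I95): 1 row → {Grade,Instructor} = (18, 208) ✓
(Section=18, Course=I81): 1 row → {Grade,Instructor} = (29, 202) ✓
(Section=18, Course=I95): 2 rows → {Grade,Instructor} = (33, 215), (33, 215) ✓
(Section=6, Course=I90): 1 row → {Grade,Instructor} = (28, 211) ✓
(Section=18, Course=I90): 1 row → {Grade,Instructor} = (24, 200) ✓
(Section=15, Course=I95): 1 row → {Grade,Instructor} = (19, 211) ✓
(Section=17, Course=I81): 2 rows → {Grade,Instructor} takes values {(22, 207), (31, 211)} — violation
(Section=6, Course=I95): 1 row → {Grade,Instructor} = (35, 216) ✓
Two rows agree on {Section, Course} but differ on {Grade, Instructor}, so {Section, Course} → {Grade, Instructor} does not hold.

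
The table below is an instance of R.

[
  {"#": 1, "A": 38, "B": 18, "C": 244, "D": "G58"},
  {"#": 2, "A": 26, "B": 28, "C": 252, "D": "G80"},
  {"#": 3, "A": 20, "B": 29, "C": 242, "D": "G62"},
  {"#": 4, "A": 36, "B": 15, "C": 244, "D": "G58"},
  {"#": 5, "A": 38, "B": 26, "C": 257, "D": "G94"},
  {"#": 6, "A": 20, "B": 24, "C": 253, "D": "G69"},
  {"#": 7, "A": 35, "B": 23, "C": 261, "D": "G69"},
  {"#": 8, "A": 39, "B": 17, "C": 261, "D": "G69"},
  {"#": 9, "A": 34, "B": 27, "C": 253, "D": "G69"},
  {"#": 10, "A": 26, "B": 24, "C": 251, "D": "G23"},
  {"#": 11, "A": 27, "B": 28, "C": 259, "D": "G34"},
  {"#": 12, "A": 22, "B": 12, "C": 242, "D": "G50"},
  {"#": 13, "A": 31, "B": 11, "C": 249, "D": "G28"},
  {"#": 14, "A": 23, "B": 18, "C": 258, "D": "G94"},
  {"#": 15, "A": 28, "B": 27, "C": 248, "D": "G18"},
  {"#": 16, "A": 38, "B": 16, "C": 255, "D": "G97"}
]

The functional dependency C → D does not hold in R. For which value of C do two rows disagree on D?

C=244: rows 1, 4 → D = G58, G58 ✓
C=252: row 2 → D = G80 ✓
C=242: rows 3, 12 → D takes values {G62, G50} — violation
C=257: row 5 → D = G94 ✓
C=253: rows 6, 9 → D = G69, G69 ✓
C=261: rows 7, 8 → D = G69, G69 ✓
C=251: row 10 → D = G23 ✓
C=259: row 11 → D = G34 ✓
C=249: row 13 → D = G28 ✓
C=258: row 14 → D = G94 ✓
C=248: row 15 → D = G18 ✓
C=255: row 16 → D = G97 ✓
The only C value with inconsistent D is C=242.

242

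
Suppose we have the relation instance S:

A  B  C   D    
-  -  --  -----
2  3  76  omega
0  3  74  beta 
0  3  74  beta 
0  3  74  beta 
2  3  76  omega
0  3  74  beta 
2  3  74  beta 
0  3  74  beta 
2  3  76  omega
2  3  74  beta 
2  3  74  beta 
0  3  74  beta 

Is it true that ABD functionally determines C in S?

(A=2, B=3, D=omega): 3 rows → C = 76, 76, 76 ✓
(A=0, B=3, D=beta): 6 rows → C = 74, 74, 74, 74, 74, 74 ✓
(A=2, B=3, D=beta): 3 rows → C = 74, 74, 74 ✓
Every ABD value is associated with a single C value, so ABD → C holds.

Yes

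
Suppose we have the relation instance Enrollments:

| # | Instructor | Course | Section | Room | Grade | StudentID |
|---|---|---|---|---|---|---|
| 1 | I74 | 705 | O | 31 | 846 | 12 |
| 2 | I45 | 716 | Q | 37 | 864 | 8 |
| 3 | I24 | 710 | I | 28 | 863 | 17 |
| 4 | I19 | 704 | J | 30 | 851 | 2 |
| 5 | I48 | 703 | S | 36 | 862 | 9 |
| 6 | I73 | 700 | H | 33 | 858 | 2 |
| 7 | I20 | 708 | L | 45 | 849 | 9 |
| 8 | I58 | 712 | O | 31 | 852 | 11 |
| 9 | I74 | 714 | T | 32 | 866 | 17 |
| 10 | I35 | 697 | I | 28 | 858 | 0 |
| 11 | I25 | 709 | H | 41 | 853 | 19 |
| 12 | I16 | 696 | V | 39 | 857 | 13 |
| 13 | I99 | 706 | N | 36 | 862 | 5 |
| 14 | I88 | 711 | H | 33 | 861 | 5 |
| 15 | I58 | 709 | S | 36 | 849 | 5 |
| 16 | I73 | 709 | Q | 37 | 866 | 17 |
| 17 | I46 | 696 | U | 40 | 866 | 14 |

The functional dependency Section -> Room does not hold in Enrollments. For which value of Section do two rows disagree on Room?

H

Section=O: rows 1, 8 → Room = 31, 31 ✓
Section=Q: rows 2, 16 → Room = 37, 37 ✓
Section=I: rows 3, 10 → Room = 28, 28 ✓
Section=J: row 4 → Room = 30 ✓
Section=S: rows 5, 15 → Room = 36, 36 ✓
Section=H: rows 6, 11, 14 → Room takes values {33, 41} — violation
Section=L: row 7 → Room = 45 ✓
Section=T: row 9 → Room = 32 ✓
Section=V: row 12 → Room = 39 ✓
Section=N: row 13 → Room = 36 ✓
Section=U: row 17 → Room = 40 ✓
The only Section value with inconsistent Room is Section=H.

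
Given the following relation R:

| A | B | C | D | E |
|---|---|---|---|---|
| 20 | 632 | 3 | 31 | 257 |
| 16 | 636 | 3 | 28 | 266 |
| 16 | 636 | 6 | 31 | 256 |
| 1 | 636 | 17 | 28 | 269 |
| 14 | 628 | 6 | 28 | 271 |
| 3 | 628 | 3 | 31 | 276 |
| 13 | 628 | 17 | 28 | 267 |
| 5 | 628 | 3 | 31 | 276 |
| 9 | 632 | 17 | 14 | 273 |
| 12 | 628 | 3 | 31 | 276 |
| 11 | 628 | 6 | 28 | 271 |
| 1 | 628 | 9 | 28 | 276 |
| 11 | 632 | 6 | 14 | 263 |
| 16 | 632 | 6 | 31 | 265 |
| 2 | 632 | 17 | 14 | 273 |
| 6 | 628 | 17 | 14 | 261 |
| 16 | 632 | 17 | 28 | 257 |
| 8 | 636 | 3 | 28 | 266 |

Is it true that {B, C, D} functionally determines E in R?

Yes

(B=632, C=3, D=31): 1 row → E = 257 ✓
(B=636, C=3, D=28): 2 rows → E = 266, 266 ✓
(B=636, C=6, D=31): 1 row → E = 256 ✓
(B=636, C=17, D=28): 1 row → E = 269 ✓
(B=628, C=6, D=28): 2 rows → E = 271, 271 ✓
(B=628, C=3, D=31): 3 rows → E = 276, 276, 276 ✓
(B=628, C=17, D=28): 1 row → E = 267 ✓
(B=632, C=17, D=14): 2 rows → E = 273, 273 ✓
(B=628, C=9, D=28): 1 row → E = 276 ✓
(B=632, C=6, D=14): 1 row → E = 263 ✓
(B=632, C=6, D=31): 1 row → E = 265 ✓
(B=628, C=17, D=14): 1 row → E = 261 ✓
(B=632, C=17, D=28): 1 row → E = 257 ✓
Every {B, C, D} value is associated with a single E value, so {B, C, D} -> E holds.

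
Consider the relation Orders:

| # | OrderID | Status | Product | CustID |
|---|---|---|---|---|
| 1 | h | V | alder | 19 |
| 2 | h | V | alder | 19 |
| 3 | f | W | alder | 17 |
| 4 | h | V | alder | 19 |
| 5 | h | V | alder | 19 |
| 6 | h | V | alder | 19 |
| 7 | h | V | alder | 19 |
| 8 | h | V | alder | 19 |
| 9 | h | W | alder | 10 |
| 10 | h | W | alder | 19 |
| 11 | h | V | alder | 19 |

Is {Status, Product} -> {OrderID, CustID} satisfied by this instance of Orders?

(Status=V, Product=alder): rows 1, 2, 4, 5, 6, 7, 8, 11 → {OrderID,CustID} = (h, 19), (h, 19), (h, 19), (h, 19), (h, 19), (h, 19), (h, 19), (h, 19) ✓
(Status=W, Product=alder): rows 3, 9, 10 → {OrderID,CustID} takes values {(f, 17), (h, 10), (h, 19)} — violation
Two rows agree on {Status, Product} but differ on {OrderID, CustID}, so {Status, Product} -> {OrderID, CustID} does not hold.

No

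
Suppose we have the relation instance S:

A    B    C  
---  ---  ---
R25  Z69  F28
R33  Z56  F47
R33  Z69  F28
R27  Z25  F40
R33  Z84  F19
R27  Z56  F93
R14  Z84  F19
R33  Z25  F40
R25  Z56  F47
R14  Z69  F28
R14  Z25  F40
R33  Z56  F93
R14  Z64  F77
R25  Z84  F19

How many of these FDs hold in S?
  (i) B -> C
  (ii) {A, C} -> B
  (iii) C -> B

2

(i) B -> C: B=Z56: 4 rows → C takes values {F47, F93} — violation — fails.
(ii) {A, C} -> B: every LHS value maps to a single RHS value — holds.
(iii) C -> B: every LHS value maps to a single RHS value — holds.
2 of the 3 dependencies hold.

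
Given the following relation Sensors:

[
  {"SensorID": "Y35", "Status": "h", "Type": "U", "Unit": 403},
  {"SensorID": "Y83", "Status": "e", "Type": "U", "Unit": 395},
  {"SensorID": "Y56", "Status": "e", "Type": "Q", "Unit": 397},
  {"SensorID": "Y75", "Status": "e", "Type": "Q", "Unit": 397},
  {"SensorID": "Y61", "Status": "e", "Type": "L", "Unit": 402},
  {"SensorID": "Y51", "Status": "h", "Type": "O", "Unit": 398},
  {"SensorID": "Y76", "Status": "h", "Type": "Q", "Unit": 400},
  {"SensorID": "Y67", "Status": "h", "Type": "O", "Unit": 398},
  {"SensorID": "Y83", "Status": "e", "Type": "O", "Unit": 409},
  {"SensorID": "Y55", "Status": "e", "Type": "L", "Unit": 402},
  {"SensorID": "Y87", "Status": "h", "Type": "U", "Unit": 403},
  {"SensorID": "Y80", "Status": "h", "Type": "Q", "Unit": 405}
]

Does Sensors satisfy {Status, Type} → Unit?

No

(Status=h, Type=U): 2 rows → Unit = 403, 403 ✓
(Status=e, Type=U): 1 row → Unit = 395 ✓
(Status=e, Type=Q): 2 rows → Unit = 397, 397 ✓
(Status=e, Type=L): 2 rows → Unit = 402, 402 ✓
(Status=h, Type=O): 2 rows → Unit = 398, 398 ✓
(Status=h, Type=Q): 2 rows → Unit takes values {400, 405} — violation
(Status=e, Type=O): 1 row → Unit = 409 ✓
Two rows agree on {Status, Type} but differ on Unit, so {Status, Type} → Unit does not hold.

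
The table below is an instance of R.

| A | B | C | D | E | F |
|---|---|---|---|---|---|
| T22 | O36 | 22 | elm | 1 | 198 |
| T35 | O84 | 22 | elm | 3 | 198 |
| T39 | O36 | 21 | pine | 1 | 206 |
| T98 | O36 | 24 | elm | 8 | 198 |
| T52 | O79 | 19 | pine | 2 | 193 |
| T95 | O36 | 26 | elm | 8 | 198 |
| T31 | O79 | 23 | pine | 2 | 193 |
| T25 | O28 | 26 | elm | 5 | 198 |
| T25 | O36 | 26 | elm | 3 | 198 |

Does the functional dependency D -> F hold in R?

D=elm: 6 rows → F = 198, 198, 198, 198, 198, 198 ✓
D=pine: 3 rows → F takes values {206, 193} — violation
Two rows agree on D but differ on F, so D -> F does not hold.

No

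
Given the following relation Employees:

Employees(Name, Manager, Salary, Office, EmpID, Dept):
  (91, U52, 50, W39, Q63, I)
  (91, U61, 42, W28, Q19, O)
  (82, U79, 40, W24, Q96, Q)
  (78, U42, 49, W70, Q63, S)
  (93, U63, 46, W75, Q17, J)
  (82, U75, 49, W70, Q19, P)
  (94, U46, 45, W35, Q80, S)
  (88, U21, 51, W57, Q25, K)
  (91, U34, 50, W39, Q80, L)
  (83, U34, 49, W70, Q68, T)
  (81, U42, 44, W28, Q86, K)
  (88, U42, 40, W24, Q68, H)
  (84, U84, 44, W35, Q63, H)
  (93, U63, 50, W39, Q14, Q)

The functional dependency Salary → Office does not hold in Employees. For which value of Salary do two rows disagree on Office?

44

Salary=50: 3 rows → Office = W39, W39, W39 ✓
Salary=42: 1 row → Office = W28 ✓
Salary=40: 2 rows → Office = W24, W24 ✓
Salary=49: 3 rows → Office = W70, W70, W70 ✓
Salary=46: 1 row → Office = W75 ✓
Salary=45: 1 row → Office = W35 ✓
Salary=51: 1 row → Office = W57 ✓
Salary=44: 2 rows → Office takes values {W28, W35} — violation
The only Salary value with inconsistent Office is Salary=44.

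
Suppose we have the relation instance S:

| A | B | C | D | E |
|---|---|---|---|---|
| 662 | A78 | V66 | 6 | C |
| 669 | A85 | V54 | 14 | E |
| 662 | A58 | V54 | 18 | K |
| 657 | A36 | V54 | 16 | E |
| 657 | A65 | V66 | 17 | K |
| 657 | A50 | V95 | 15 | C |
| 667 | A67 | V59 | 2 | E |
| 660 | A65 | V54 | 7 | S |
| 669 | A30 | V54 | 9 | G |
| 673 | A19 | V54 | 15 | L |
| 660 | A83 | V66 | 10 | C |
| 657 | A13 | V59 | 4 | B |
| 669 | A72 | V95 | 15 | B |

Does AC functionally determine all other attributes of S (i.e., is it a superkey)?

Two distinct rows share (A=669, C=V54), so AC does not determine every attribute — not a superkey.

No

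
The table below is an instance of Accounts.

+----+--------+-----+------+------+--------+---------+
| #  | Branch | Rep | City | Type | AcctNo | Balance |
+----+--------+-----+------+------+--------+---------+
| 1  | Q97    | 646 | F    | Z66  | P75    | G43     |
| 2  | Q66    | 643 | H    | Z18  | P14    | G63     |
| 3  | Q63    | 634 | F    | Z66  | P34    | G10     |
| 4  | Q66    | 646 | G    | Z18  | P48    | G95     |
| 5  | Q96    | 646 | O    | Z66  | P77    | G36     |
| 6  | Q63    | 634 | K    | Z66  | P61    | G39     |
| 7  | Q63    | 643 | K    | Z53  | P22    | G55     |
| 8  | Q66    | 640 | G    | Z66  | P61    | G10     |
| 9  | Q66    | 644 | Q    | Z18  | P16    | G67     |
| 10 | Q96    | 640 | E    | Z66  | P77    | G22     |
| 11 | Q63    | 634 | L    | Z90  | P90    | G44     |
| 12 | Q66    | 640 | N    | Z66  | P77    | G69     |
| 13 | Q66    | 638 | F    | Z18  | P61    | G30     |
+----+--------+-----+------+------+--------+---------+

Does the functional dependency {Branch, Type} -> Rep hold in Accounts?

No

(Branch=Q97, Type=Z66): row 1 → Rep = 646 ✓
(Branch=Q66, Type=Z18): rows 2, 4, 9, 13 → Rep takes values {643, 646, 644, 638} — violation
(Branch=Q63, Type=Z66): rows 3, 6 → Rep = 634, 634 ✓
(Branch=Q96, Type=Z66): rows 5, 10 → Rep takes values {646, 640} — violation
(Branch=Q63, Type=Z53): row 7 → Rep = 643 ✓
(Branch=Q66, Type=Z66): rows 8, 12 → Rep = 640, 640 ✓
(Branch=Q63, Type=Z90): row 11 → Rep = 634 ✓
Two rows agree on {Branch, Type} but differ on Rep, so {Branch, Type} -> Rep does not hold.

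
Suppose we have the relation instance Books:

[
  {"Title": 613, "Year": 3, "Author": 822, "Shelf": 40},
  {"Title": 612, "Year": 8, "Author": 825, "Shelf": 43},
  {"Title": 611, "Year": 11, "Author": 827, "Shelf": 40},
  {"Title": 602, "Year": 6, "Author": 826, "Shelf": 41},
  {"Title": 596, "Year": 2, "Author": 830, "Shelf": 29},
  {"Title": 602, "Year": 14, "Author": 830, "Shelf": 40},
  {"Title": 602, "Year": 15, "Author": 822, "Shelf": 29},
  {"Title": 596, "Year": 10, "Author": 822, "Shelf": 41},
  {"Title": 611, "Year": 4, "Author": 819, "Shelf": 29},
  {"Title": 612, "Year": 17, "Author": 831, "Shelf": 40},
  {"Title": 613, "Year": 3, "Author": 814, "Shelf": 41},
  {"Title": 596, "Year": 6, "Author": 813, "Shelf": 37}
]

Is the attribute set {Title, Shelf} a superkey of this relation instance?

Yes

All 12 rows have distinct {Title, Shelf} values, so {Title, Shelf} → (all attributes) holds and {Title, Shelf} is a superkey.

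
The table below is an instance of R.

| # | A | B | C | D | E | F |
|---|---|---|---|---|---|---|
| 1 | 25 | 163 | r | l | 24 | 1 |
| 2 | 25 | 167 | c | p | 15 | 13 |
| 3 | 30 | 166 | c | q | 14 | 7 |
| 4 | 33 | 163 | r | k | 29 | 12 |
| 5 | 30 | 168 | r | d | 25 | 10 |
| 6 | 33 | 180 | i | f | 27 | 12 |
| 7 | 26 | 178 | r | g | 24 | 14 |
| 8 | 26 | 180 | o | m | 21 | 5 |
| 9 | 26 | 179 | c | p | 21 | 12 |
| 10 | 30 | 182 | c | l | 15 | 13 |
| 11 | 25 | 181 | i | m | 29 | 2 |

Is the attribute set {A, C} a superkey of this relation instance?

No

Rows 3 and 10 have the same {A, C} value (A=30, C=c) but are distinct tuples, so {A, C} does not determine every attribute — not a superkey.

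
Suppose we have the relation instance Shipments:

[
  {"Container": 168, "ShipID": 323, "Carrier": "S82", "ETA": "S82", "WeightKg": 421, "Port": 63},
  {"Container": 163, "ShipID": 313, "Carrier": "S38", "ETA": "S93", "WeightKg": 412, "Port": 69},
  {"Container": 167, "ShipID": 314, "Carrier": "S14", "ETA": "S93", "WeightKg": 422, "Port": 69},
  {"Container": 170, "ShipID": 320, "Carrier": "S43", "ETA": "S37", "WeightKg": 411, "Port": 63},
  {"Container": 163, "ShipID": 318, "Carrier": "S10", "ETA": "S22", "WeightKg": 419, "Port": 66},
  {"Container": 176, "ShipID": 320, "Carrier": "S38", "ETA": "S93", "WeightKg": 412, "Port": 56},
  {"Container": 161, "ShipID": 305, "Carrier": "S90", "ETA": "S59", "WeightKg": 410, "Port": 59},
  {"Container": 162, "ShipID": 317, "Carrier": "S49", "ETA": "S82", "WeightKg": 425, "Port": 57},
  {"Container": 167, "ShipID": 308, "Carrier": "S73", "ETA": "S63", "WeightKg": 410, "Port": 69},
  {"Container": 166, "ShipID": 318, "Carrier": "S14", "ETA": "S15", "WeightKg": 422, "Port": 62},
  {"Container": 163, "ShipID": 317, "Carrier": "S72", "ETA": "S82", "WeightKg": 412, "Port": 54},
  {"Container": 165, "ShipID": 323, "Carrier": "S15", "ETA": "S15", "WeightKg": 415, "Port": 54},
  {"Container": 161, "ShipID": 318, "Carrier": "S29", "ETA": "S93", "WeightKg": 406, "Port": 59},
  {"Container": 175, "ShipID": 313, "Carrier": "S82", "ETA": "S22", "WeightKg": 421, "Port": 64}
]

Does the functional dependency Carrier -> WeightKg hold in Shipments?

Yes

Carrier=S82: 2 rows → WeightKg = 421, 421 ✓
Carrier=S38: 2 rows → WeightKg = 412, 412 ✓
Carrier=S14: 2 rows → WeightKg = 422, 422 ✓
Carrier=S43: 1 row → WeightKg = 411 ✓
Carrier=S10: 1 row → WeightKg = 419 ✓
Carrier=S90: 1 row → WeightKg = 410 ✓
Carrier=S49: 1 row → WeightKg = 425 ✓
Carrier=S73: 1 row → WeightKg = 410 ✓
Carrier=S72: 1 row → WeightKg = 412 ✓
Carrier=S15: 1 row → WeightKg = 415 ✓
Carrier=S29: 1 row → WeightKg = 406 ✓
Every Carrier value is associated with a single WeightKg value, so Carrier -> WeightKg holds.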